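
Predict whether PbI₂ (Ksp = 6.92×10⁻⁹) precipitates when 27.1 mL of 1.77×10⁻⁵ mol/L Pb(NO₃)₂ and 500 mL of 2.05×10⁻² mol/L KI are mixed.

The combined volume is 527.1 mL.
[Pb²⁺] = (1.77×10⁻⁵)(27.1)/527.1 = 9.10×10⁻⁷ mol/L
[I⁻] = (2.05×10⁻²)(500)/527.1 = 1.94×10⁻² mol/L
Q = [Pb²⁺][I⁻]^2 = 3.44×10⁻¹⁰
Since Q (3.44×10⁻¹⁰) is less than Ksp (6.92×10⁻⁹), no PbI₂ precipitates.

No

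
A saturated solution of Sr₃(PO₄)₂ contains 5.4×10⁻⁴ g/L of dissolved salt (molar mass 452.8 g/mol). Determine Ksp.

Ksp = 2.6×10⁻²⁸

Molar solubility s = (5.4×10⁻⁴ g/L) / (452.8 g/mol) = 1.193×10⁻⁶ mol/L
Sr₃(PO₄)₂(s) ⇌ 3 Sr²⁺(aq) + 2 PO₄³⁻(aq)
If s mol/L of Sr₃(PO₄)₂ dissolves, [Sr²⁺] = 3s and [PO₄³⁻] = 2s.
Ksp = [Sr²⁺]^3[PO₄³⁻]^2 = (3s)^3 · (2s)^2 = 108s^5
Ksp = 108 × (1.193×10⁻⁶)^5 = 2.6×10⁻²⁸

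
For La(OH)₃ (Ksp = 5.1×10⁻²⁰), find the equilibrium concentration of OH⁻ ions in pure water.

2.0×10⁻⁵ M

La(OH)₃(s) ⇌ La³⁺(aq) + 3 OH⁻(aq)
For each mole of La(OH)₃ that dissolves per liter, [La³⁺] = s and [OH⁻] = 3s; let s denote this solubility.
Ksp = [La³⁺][OH⁻]^3 = s · (3s)^3 = 27s^4 = 5.1×10⁻²⁰
s = 6.6×10⁻⁶ M
[OH⁻] = 3s = 2.0×10⁻⁵ M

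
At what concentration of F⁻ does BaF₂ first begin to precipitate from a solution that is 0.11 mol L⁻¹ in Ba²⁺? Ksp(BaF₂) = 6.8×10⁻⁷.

A salt starts to precipitate once the ion product Q reaches its Ksp.
BaF₂(s) ⇌ Ba²⁺(aq) + 2 F⁻(aq)
Ksp = [Ba²⁺][F⁻]^2 = [F⁻]^2(0.11)
[F⁻]^2 = 6.8×10⁻⁷ / (0.11) = 6.2×10⁻⁶
[F⁻] = 2.5×10⁻³ mol L⁻¹

2.5×10⁻³ M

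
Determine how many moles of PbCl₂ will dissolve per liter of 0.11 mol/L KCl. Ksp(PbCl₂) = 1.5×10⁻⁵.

1.2×10⁻³ M

PbCl₂(s) ⇌ Pb²⁺(aq) + 2 Cl⁻(aq)
With Cl⁻ already at 0.11 mol/L and s small, take [Cl⁻] ≈ 0.11 mol/L and [Pb²⁺] = s.
Ksp = [Pb²⁺][Cl⁻]^2 = s(0.11)^2
s = 1.5×10⁻⁵ / (0.11)^2 = 1.2×10⁻³
s = 1.2×10⁻³ mol/L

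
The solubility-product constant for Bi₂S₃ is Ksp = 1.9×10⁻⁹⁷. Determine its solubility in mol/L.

Bi₂S₃(s) ⇌ 2 Bi³⁺(aq) + 3 S²⁻(aq)
With molar solubility s: [Bi³⁺] = 2s, [S²⁻] = 3s.
Ksp = [Bi³⁺]^2[S²⁻]^3 = (2s)^2 · (3s)^3 = 108s^5
108s^5 = 1.9×10⁻⁹⁷  ⇒  s^5 = 1.8×10⁻⁹⁹
s = (1.8×10⁻⁹⁹)^(1/5) = 1.8×10⁻²⁰ M

1.8×10⁻²⁰ M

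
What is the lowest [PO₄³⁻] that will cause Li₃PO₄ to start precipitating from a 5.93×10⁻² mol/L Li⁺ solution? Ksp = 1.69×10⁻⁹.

8.10×10⁻⁶ M

A salt starts to precipitate once the ion product Q reaches its Ksp.
Li₃PO₄(s) ⇌ 3 Li⁺(aq) + PO₄³⁻(aq)
Ksp = [Li⁺]^3[PO₄³⁻] = [PO₄³⁻](5.93×10⁻²)^3
[PO₄³⁻] = 1.69×10⁻⁹ / (5.93×10⁻²)^3 = 8.10×10⁻⁶
[PO₄³⁻] = 8.10×10⁻⁶ mol/L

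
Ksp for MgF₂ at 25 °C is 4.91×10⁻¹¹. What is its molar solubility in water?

2.31×10⁻⁴ M

MgF₂(s) ⇌ Mg²⁺(aq) + 2 F⁻(aq)
If s mol/L of MgF₂ dissolves, [Mg²⁺] = s and [F⁻] = 2s.
Ksp = [Mg²⁺][F⁻]^2 = s · (2s)^2 = 4s^3
4s^3 = 4.91×10⁻¹¹  ⇒  s^3 = 1.23×10⁻¹¹
s = 2.31×10⁻⁴ mol L⁻¹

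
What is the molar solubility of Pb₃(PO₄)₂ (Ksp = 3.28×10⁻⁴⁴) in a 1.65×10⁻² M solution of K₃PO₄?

Pb₃(PO₄)₂(s) ⇌ 3 Pb²⁺(aq) + 2 PO₄³⁻(aq)
Let s be the solubility of Pb₃(PO₄)₂ here. The common ion gives [PO₄³⁻] ≈ 1.65×10⁻² M, and [Pb²⁺] = 3s.
Ksp = [Pb²⁺]^3[PO₄³⁻]^2 = (3s)^3(1.65×10⁻²)^2
(3s)^3 = 3.28×10⁻⁴⁴ / (1.65×10⁻²)^2 = 1.20×10⁻⁴⁰
s = 1.65×10⁻¹⁴ M

1.65×10⁻¹⁴ M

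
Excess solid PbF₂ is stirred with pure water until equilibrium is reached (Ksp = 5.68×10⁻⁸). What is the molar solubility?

2.42×10⁻³ M

PbF₂(s) ⇌ Pb²⁺(aq) + 2 F⁻(aq)
If s mol/L of PbF₂ dissolves, [Pb²⁺] = s and [F⁻] = 2s.
Ksp = [Pb²⁺][F⁻]^2 = s · (2s)^2 = 4s^3
4s^3 = 5.68×10⁻⁸  ⇒  s^3 = 1.42×10⁻⁸
Taking the 3rd root, s = 2.42×10⁻³ M.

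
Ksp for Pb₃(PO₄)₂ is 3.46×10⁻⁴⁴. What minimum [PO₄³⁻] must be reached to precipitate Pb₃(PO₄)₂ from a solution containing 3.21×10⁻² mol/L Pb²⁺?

A salt starts to precipitate once the ion product Q reaches its Ksp.
Pb₃(PO₄)₂(s) ⇌ 3 Pb²⁺(aq) + 2 PO₄³⁻(aq)
Ksp = [Pb²⁺]^3[PO₄³⁻]^2 = [PO₄³⁻]^2(3.21×10⁻²)^3
[PO₄³⁻]^2 = 3.46×10⁻⁴⁴ / (3.21×10⁻²)^3 = 1.05×10⁻³⁹
[PO₄³⁻] = 3.23×10⁻²⁰ mol/L

3.23×10⁻²⁰ M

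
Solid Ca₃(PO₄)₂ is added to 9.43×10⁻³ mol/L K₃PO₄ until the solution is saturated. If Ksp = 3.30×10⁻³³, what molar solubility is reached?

1.11×10⁻¹⁰ M

Ca₃(PO₄)₂(s) ⇌ 3 Ca²⁺(aq) + 2 PO₄³⁻(aq)
The solution already contains PO₄³⁻ at 9.43×10⁻³ mol/L. Let s be the molar solubility of Ca₃(PO₄)₂.
[PO₄³⁻] ≈ 9.43×10⁻³ mol/L (common ion dominates); [Ca²⁺] = 3s.
Ksp = [Ca²⁺]^3[PO₄³⁻]^2 = (3s)^3(9.43×10⁻³)^2
(3s)^3 = 3.30×10⁻³³ / (9.43×10⁻³)^2 = 3.71×10⁻²⁹
s = 1.11×10⁻¹⁰ mol/L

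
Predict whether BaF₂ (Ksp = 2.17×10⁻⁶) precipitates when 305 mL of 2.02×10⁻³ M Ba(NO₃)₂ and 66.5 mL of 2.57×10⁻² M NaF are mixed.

No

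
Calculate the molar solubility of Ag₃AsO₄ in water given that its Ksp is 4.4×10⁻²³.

Ag₃AsO₄(s) ⇌ 3 Ag⁺(aq) + AsO₄³⁻(aq)
If s mol/L of Ag₃AsO₄ dissolves, [Ag⁺] = 3s and [AsO₄³⁻] = s.
Ksp = [Ag⁺]^3[AsO₄³⁻] = (3s)^3 · s = 27s^4
27s^4 = 4.4×10⁻²³  ⇒  s^4 = 1.6×10⁻²⁴
Taking the 4th root, s = 1.1×10⁻⁶ M.

1.1×10⁻⁶ M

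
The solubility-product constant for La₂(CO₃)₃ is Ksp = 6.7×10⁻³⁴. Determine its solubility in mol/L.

9.1×10⁻⁸ M

La₂(CO₃)₃(s) ⇌ 2 La³⁺(aq) + 3 CO₃²⁻(aq)
Call the molar solubility s, so that [La³⁺] = 2s and [CO₃²⁻] = 3s.
Ksp = [La³⁺]^2[CO₃²⁻]^3 = (2s)^2 · (3s)^3 = 108s^5
108s^5 = 6.7×10⁻³⁴  ⇒  s^5 = 6.2×10⁻³⁶
s = (6.2×10⁻³⁶)^(1/5) = 9.1×10⁻⁸ M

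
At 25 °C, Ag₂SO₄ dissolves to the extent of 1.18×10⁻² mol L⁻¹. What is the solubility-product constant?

Ksp = 6.57×10⁻⁶

Ag₂SO₄(s) ⇌ 2 Ag⁺(aq) + SO₄²⁻(aq)
Call the molar solubility s, so that [Ag⁺] = 2s and [SO₄²⁻] = s.
Ksp = [Ag⁺]^2[SO₄²⁻] = (2s)^2 · s = 4s^3
Ksp = 4 × (1.18×10⁻²)^3 = 6.57×10⁻⁶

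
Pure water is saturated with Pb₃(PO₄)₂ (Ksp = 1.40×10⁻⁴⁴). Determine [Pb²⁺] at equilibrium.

1.99×10⁻⁹ M

Pb₃(PO₄)₂(s) ⇌ 3 Pb²⁺(aq) + 2 PO₄³⁻(aq)
Let s be the molar solubility. Then [Pb²⁺] = 3s and [PO₄³⁻] = 2s.
Ksp = [Pb²⁺]^3[PO₄³⁻]^2 = (3s)^3 · (2s)^2 = 108s^5 = 1.40×10⁻⁴⁴
s = 6.65×10⁻¹⁰ M
[Pb²⁺] = 3s = 1.99×10⁻⁹ M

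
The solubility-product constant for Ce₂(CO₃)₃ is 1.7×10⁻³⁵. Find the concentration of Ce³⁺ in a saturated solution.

8.7×10⁻⁸ M

Ce₂(CO₃)₃(s) ⇌ 2 Ce³⁺(aq) + 3 CO₃²⁻(aq)
For each mole of Ce₂(CO₃)₃ that dissolves per liter, [Ce³⁺] = 2s and [CO₃²⁻] = 3s; let s denote this solubility.
Ksp = [Ce³⁺]^2[CO₃²⁻]^3 = (2s)^2 · (3s)^3 = 108s^5 = 1.7×10⁻³⁵
s = 4.4×10⁻⁸ mol/L
[Ce³⁺] = 2s = 8.7×10⁻⁸ mol/L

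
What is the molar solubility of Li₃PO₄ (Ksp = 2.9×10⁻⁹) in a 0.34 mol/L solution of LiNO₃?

7.4×10⁻⁸ M

Li₃PO₄(s) ⇌ 3 Li⁺(aq) + PO₄³⁻(aq)
The solution already contains Li⁺ at 0.34 mol/L. Let s be the molar solubility of Li₃PO₄.
[Li⁺] ≈ 0.34 mol/L (common ion dominates); [PO₄³⁻] = s.
Ksp = [Li⁺]^3[PO₄³⁻] = (0.34)^3s
s = 2.9×10⁻⁹ / (0.34)^3 = 7.4×10⁻⁸
s = 7.4×10⁻⁸ mol/L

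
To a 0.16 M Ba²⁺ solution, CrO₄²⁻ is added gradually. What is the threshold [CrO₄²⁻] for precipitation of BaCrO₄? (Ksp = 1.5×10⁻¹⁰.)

Precipitation begins when Q = Ksp.
BaCrO₄(s) ⇌ Ba²⁺(aq) + CrO₄²⁻(aq)
Ksp = [Ba²⁺][CrO₄²⁻] = [CrO₄²⁻](0.16)
[CrO₄²⁻] = 1.5×10⁻¹⁰ / (0.16) = 9.4×10⁻¹⁰
[CrO₄²⁻] = 9.4×10⁻¹⁰ M

9.4×10⁻¹⁰ M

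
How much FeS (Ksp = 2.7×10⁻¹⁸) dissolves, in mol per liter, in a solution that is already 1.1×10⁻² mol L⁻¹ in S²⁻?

2.5×10⁻¹⁶ M

FeS(s) ⇌ Fe²⁺(aq) + S²⁻(aq)
The solution already contains S²⁻ at 1.1×10⁻² mol L⁻¹. Let s be the molar solubility of FeS.
[S²⁻] ≈ 1.1×10⁻² mol L⁻¹ (common ion dominates); [Fe²⁺] = s.
Ksp = [Fe²⁺][S²⁻] = s(1.1×10⁻²)
s = 2.7×10⁻¹⁸ / (1.1×10⁻²) = 2.5×10⁻¹⁶
s = 2.5×10⁻¹⁶ mol L⁻¹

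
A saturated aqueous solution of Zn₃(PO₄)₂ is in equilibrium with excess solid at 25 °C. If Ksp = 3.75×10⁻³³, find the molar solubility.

Zn₃(PO₄)₂(s) ⇌ 3 Zn²⁺(aq) + 2 PO₄³⁻(aq)
For each mole of Zn₃(PO₄)₂ that dissolves per liter, [Zn²⁺] = 3s and [PO₄³⁻] = 2s; let s denote this solubility.
Ksp = [Zn²⁺]^3[PO₄³⁻]^2 = (3s)^3 · (2s)^2 = 108s^5
108s^5 = 3.75×10⁻³³  ⇒  s^5 = 3.47×10⁻³⁵
s = (3.47×10⁻³⁵)^(1/5) = 1.28×10⁻⁷ mol/L

1.28×10⁻⁷ M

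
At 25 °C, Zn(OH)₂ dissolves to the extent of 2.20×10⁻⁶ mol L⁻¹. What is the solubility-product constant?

Ksp = 4.26×10⁻¹⁷

Zn(OH)₂(s) ⇌ Zn²⁺(aq) + 2 OH⁻(aq)
Let s be the molar solubility. Then [Zn²⁺] = s and [OH⁻] = 2s.
Ksp = [Zn²⁺][OH⁻]^2 = s · (2s)^2 = 4s^3
Ksp = 4 × (2.20×10⁻⁶)^3 = 4.26×10⁻¹⁷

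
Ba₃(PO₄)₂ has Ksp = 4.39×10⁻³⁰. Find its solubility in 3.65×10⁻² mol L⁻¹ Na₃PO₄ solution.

4.96×10⁻¹⁰ M

Ba₃(PO₄)₂(s) ⇌ 3 Ba²⁺(aq) + 2 PO₄³⁻(aq)
The solution already contains PO₄³⁻ at 3.65×10⁻² mol L⁻¹. Let s be the molar solubility of Ba₃(PO₄)₂.
[PO₄³⁻] ≈ 3.65×10⁻² mol L⁻¹ (common ion dominates); [Ba²⁺] = 3s.
Ksp = [Ba²⁺]^3[PO₄³⁻]^2 = (3s)^3(3.65×10⁻²)^2
(3s)^3 = 4.39×10⁻³⁰ / (3.65×10⁻²)^2 = 3.30×10⁻²⁷
s = 4.96×10⁻¹⁰ mol L⁻¹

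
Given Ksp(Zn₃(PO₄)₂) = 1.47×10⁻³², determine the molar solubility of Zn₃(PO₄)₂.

1.69×10⁻⁷ M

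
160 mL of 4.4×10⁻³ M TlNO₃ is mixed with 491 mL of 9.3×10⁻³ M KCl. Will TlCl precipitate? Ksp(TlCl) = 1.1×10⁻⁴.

After mixing, V = 160 mL + 491 mL = 651 mL.
[Tl⁺] = (4.4×10⁻³)(160)/651 = 1.1×10⁻³ M
[Cl⁻] = (9.3×10⁻³)(491)/651 = 7.0×10⁻³ M
Q = [Tl⁺][Cl⁻] = 7.6×10⁻⁶
Since Q (7.6×10⁻⁶) is less than Ksp (1.1×10⁻⁴), no TlCl precipitates.

No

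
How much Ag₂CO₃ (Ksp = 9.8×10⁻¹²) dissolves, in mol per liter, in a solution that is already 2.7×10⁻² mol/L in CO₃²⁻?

Ag₂CO₃(s) ⇌ 2 Ag⁺(aq) + CO₃²⁻(aq)
Let s be the solubility of Ag₂CO₃ here. The common ion gives [CO₃²⁻] ≈ 2.7×10⁻² mol/L, and [Ag⁺] = 2s.
Ksp = [Ag⁺]^2[CO₃²⁻] = (2s)^2(2.7×10⁻²)
(2s)^2 = 9.8×10⁻¹² / (2.7×10⁻²) = 3.6×10⁻¹⁰
s = 9.5×10⁻⁶ mol/L

9.5×10⁻⁶ M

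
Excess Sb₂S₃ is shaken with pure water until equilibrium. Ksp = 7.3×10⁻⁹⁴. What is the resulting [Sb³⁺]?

Sb₂S₃(s) ⇌ 2 Sb³⁺(aq) + 3 S²⁻(aq)
With molar solubility s: [Sb³⁺] = 2s, [S²⁻] = 3s.
Ksp = [Sb³⁺]^2[S²⁻]^3 = (2s)^2 · (3s)^3 = 108s^5 = 7.3×10⁻⁹⁴
s = 9.2×10⁻²⁰ mol/L
[Sb³⁺] = 2s = 1.8×10⁻¹⁹ mol/L

1.8×10⁻¹⁹ M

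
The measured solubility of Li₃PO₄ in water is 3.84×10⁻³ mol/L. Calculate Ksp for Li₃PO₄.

Ksp = 5.87×10⁻⁹

Li₃PO₄(s) ⇌ 3 Li⁺(aq) + PO₄³⁻(aq)
With molar solubility s: [Li⁺] = 3s, [PO₄³⁻] = s.
Ksp = [Li⁺]^3[PO₄³⁻] = (3s)^3 · s = 27s^4
Ksp = 27 × (3.84×10⁻³)^4 = 5.87×10⁻⁹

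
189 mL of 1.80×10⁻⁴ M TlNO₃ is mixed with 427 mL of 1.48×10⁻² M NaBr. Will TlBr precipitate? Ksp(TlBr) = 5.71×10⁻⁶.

No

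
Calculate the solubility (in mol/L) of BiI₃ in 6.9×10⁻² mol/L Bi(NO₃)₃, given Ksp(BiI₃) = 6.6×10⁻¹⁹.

BiI₃(s) ⇌ Bi³⁺(aq) + 3 I⁻(aq)
Let s be the solubility of BiI₃ here. The common ion gives [Bi³⁺] ≈ 6.9×10⁻² mol/L, and [I⁻] = 3s.
Ksp = [Bi³⁺][I⁻]^3 = (6.9×10⁻²)(3s)^3
(3s)^3 = 6.6×10⁻¹⁹ / (6.9×10⁻²) = 9.6×10⁻¹⁸
s = 7.1×10⁻⁷ mol/L

7.1×10⁻⁷ M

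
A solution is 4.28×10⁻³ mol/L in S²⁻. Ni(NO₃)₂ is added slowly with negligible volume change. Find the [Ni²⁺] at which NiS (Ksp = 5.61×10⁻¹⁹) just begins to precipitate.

A salt starts to precipitate once the ion product Q reaches its Ksp.
NiS(s) ⇌ Ni²⁺(aq) + S²⁻(aq)
Ksp = [Ni²⁺][S²⁻] = [Ni²⁺](4.28×10⁻³)
[Ni²⁺] = 5.61×10⁻¹⁹ / (4.28×10⁻³) = 1.31×10⁻¹⁶
[Ni²⁺] = 1.31×10⁻¹⁶ mol/L

1.31×10⁻¹⁶ M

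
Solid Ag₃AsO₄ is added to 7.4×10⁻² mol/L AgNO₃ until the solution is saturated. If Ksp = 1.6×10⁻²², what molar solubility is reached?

Ag₃AsO₄(s) ⇌ 3 Ag⁺(aq) + AsO₄³⁻(aq)
Ag⁺ is already present at 7.4×10⁻² mol/L. If s mol/L of Ag₃AsO₄ dissolves, [AsO₄³⁻] = s while [Ag⁺] ≈ 7.4×10⁻² mol/L.
Ksp = [Ag⁺]^3[AsO₄³⁻] = (7.4×10⁻²)^3s
s = 1.6×10⁻²² / (7.4×10⁻²)^3 = 3.9×10⁻¹⁹
s = 3.9×10⁻¹⁹ mol/L

3.9×10⁻¹⁹ M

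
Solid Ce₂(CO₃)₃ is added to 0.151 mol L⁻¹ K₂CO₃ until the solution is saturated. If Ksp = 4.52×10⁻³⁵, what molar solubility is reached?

5.73×10⁻¹⁷ M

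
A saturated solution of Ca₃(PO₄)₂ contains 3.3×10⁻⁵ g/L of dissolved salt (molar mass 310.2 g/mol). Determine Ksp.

Ksp = 1.5×10⁻³³

Molar solubility s = (3.3×10⁻⁵ g/L) / (310.2 g/mol) = 1.064×10⁻⁷ mol/L
Ca₃(PO₄)₂(s) ⇌ 3 Ca²⁺(aq) + 2 PO₄³⁻(aq)
For each mole of Ca₃(PO₄)₂ that dissolves per liter, [Ca²⁺] = 3s and [PO₄³⁻] = 2s; let s denote this solubility.
Ksp = [Ca²⁺]^3[PO₄³⁻]^2 = (3s)^3 · (2s)^2 = 108s^5
Ksp = 108 × (1.064×10⁻⁷)^5 = 1.5×10⁻³³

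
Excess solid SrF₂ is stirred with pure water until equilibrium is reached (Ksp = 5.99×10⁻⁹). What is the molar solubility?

1.14×10⁻³ M

SrF₂(s) ⇌ Sr²⁺(aq) + 2 F⁻(aq)
With molar solubility s: [Sr²⁺] = s, [F⁻] = 2s.
Ksp = [Sr²⁺][F⁻]^2 = s · (2s)^2 = 4s^3
4s^3 = 5.99×10⁻⁹  ⇒  s^3 = 1.50×10⁻⁹
Taking the 3rd root, s = 1.14×10⁻³ M.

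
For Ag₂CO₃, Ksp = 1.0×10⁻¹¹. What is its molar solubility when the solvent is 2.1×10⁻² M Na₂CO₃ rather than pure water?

Ag₂CO₃(s) ⇌ 2 Ag⁺(aq) + CO₃²⁻(aq)
Let s be the solubility of Ag₂CO₃ here. The common ion gives [CO₃²⁻] ≈ 2.1×10⁻² M, and [Ag⁺] = 2s.
Ksp = [Ag⁺]^2[CO₃²⁻] = (2s)^2(2.1×10⁻²)
(2s)^2 = 1.0×10⁻¹¹ / (2.1×10⁻²) = 4.8×10⁻¹⁰
s = 1.1×10⁻⁵ M

1.1×10⁻⁵ M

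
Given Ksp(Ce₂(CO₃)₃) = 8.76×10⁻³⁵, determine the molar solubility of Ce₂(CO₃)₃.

6.05×10⁻⁸ M

Ce₂(CO₃)₃(s) ⇌ 2 Ce³⁺(aq) + 3 CO₃²⁻(aq)
For each mole of Ce₂(CO₃)₃ that dissolves per liter, [Ce³⁺] = 2s and [CO₃²⁻] = 3s; let s denote this solubility.
Ksp = [Ce³⁺]^2[CO₃²⁻]^3 = (2s)^2 · (3s)^3 = 108s^5
108s^5 = 8.76×10⁻³⁵  ⇒  s^5 = 8.11×10⁻³⁷
s = (8.11×10⁻³⁷)^(1/5) = 6.05×10⁻⁸ mol/L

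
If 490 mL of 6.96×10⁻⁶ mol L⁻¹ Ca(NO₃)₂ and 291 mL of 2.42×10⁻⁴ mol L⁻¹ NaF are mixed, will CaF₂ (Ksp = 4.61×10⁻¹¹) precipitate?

No

Total volume after mixing = 490 + 291 = 781 mL.
[Ca²⁺] = (6.96×10⁻⁶)(490)/781 = 4.37×10⁻⁶ mol L⁻¹
[F⁻] = (2.42×10⁻⁴)(291)/781 = 9.02×10⁻⁵ mol L⁻¹
Q = [Ca²⁺][F⁻]^2 = 3.55×10⁻¹⁴
Q < Ksp (3.55×10⁻¹⁴ vs 4.61×10⁻¹¹); the solution remains unsaturated and no precipitate forms.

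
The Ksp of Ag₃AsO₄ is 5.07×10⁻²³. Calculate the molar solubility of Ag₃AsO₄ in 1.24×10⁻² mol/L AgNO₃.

2.66×10⁻¹⁷ M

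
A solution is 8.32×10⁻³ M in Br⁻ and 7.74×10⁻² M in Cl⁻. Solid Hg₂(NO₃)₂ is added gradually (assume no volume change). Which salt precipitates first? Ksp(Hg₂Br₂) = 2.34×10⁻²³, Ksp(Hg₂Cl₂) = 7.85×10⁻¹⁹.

Precipitation begins when Q = Ksp.
For Hg₂Br₂: [Hg₂²⁺] = (Ksp/[Br⁻]^2) = 3.38×10⁻¹⁹ M
For Hg₂Cl₂: [Hg₂²⁺] = (Ksp/[Cl⁻]^2) = 1.31×10⁻¹⁶ M
Hg₂Br₂ requires the lower [Hg₂²⁺], so it precipitates first.

Hg₂Br₂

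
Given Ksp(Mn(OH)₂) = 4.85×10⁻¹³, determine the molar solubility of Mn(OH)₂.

4.95×10⁻⁵ M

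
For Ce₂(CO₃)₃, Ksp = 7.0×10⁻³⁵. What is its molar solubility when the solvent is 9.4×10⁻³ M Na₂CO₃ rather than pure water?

4.6×10⁻¹⁵ M

Ce₂(CO₃)₃(s) ⇌ 2 Ce³⁺(aq) + 3 CO₃²⁻(aq)
With CO₃²⁻ already at 9.4×10⁻³ M and s small, take [CO₃²⁻] ≈ 9.4×10⁻³ M and [Ce³⁺] = 2s.
Ksp = [Ce³⁺]^2[CO₃²⁻]^3 = (2s)^2(9.4×10⁻³)^3
(2s)^2 = 7.0×10⁻³⁵ / (9.4×10⁻³)^3 = 8.4×10⁻²⁹
s = 4.6×10⁻¹⁵ M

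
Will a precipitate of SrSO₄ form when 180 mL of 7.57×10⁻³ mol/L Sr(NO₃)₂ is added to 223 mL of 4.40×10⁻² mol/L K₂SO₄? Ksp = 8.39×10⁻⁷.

After mixing, V = 180 mL + 223 mL = 403 mL.
[Sr²⁺] = (7.57×10⁻³)(180)/403 = 3.38×10⁻³ mol/L
[SO₄²⁻] = (4.40×10⁻²)(223)/403 = 2.43×10⁻² mol/L
Q = [Sr²⁺][SO₄²⁻] = 8.23×10⁻⁵
Because Q > Ksp (8.23×10⁻⁵ vs 8.39×10⁻⁷), a precipitate of SrSO₄ forms.

Yes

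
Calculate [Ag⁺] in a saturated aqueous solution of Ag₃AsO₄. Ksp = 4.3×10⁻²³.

3.4×10⁻⁶ M

Ag₃AsO₄(s) ⇌ 3 Ag⁺(aq) + AsO₄³⁻(aq)
Call the molar solubility s, so that [Ag⁺] = 3s and [AsO₄³⁻] = s.
Ksp = [Ag⁺]^3[AsO₄³⁻] = (3s)^3 · s = 27s^4 = 4.3×10⁻²³
s = 1.1×10⁻⁶ M
[Ag⁺] = 3s = 3.4×10⁻⁶ M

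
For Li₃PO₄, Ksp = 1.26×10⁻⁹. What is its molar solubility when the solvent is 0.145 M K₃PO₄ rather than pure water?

6.85×10⁻⁴ M

Li₃PO₄(s) ⇌ 3 Li⁺(aq) + PO₄³⁻(aq)
Let s be the solubility of Li₃PO₄ here. The common ion gives [PO₄³⁻] ≈ 0.145 M, and [Li⁺] = 3s.
Ksp = [Li⁺]^3[PO₄³⁻] = (3s)^3(0.145)
(3s)^3 = 1.26×10⁻⁹ / (0.145) = 8.69×10⁻⁹
s = 6.85×10⁻⁴ M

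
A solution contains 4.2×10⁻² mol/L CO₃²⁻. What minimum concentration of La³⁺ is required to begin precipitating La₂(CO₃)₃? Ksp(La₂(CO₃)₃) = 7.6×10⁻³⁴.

A salt starts to precipitate once the ion product Q reaches its Ksp.
La₂(CO₃)₃(s) ⇌ 2 La³⁺(aq) + 3 CO₃²⁻(aq)
Ksp = [La³⁺]^2[CO₃²⁻]^3 = [La³⁺]^2(4.2×10⁻²)^3
[La³⁺]^2 = 7.6×10⁻³⁴ / (4.2×10⁻²)^3 = 1.0×10⁻²⁹
[La³⁺] = 3.2×10⁻¹⁵ mol/L

3.2×10⁻¹⁵ M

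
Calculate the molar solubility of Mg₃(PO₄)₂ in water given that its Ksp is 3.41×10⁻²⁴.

Mg₃(PO₄)₂(s) ⇌ 3 Mg²⁺(aq) + 2 PO₄³⁻(aq)
Call the molar solubility s, so that [Mg²⁺] = 3s and [PO₄³⁻] = 2s.
Ksp = [Mg²⁺]^3[PO₄³⁻]^2 = (3s)^3 · (2s)^2 = 108s^5
108s^5 = 3.41×10⁻²⁴  ⇒  s^5 = 3.16×10⁻²⁶
Taking the 5th root, s = 7.94×10⁻⁶ mol L⁻¹.

7.94×10⁻⁶ M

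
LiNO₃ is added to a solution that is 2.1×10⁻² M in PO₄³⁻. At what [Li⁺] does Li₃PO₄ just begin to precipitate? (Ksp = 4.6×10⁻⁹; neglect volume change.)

6.0×10⁻³ M

Precipitation of each salt begins when its ion product equals Ksp.
Li₃PO₄(s) ⇌ 3 Li⁺(aq) + PO₄³⁻(aq)
Ksp = [Li⁺]^3[PO₄³⁻] = [Li⁺]^3(2.1×10⁻²)
[Li⁺]^3 = 4.6×10⁻⁹ / (2.1×10⁻²) = 2.2×10⁻⁷
[Li⁺] = 6.0×10⁻³ M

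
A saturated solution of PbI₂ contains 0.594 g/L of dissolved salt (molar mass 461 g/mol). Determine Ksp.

Convert to molarity: s = 0.594 / 461 = 1.2885×10⁻³ mol/L
PbI₂(s) ⇌ Pb²⁺(aq) + 2 I⁻(aq)
With molar solubility s: [Pb²⁺] = s, [I⁻] = 2s.
Ksp = [Pb²⁺][I⁻]^2 = s · (2s)^2 = 4s^3
Ksp = 4 × (1.2885×10⁻³)^3 = 8.56×10⁻⁹

Ksp = 8.56×10⁻⁹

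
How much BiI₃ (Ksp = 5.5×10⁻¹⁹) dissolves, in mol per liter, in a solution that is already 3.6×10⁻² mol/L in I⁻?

1.2×10⁻¹⁴ M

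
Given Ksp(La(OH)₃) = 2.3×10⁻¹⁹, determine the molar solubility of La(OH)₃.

9.6×10⁻⁶ M

La(OH)₃(s) ⇌ La³⁺(aq) + 3 OH⁻(aq)
Call the molar solubility s, so that [La³⁺] = s and [OH⁻] = 3s.
Ksp = [La³⁺][OH⁻]^3 = s · (3s)^3 = 27s^4
27s^4 = 2.3×10⁻¹⁹  ⇒  s^4 = 8.5×10⁻²¹
s = (8.5×10⁻²¹)^(1/4) = 9.6×10⁻⁶ mol/L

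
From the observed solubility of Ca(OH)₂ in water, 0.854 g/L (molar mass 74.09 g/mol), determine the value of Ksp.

Ksp = 6.13×10⁻⁶

Convert to molarity: s = 0.854 / 74.09 = 1.1527×10⁻² mol/L
Ca(OH)₂(s) ⇌ Ca²⁺(aq) + 2 OH⁻(aq)
Let s be the molar solubility. Then [Ca²⁺] = s and [OH⁻] = 2s.
Ksp = [Ca²⁺][OH⁻]^2 = s · (2s)^2 = 4s^3
Ksp = 4 × (1.1527×10⁻²)^3 = 6.13×10⁻⁶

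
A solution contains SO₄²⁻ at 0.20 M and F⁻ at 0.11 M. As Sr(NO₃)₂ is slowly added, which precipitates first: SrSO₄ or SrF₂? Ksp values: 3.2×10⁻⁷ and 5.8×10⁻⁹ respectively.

SrF₂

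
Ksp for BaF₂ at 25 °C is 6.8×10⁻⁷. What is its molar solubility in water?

5.5×10⁻³ M

BaF₂(s) ⇌ Ba²⁺(aq) + 2 F⁻(aq)
Call the molar solubility s, so that [Ba²⁺] = s and [F⁻] = 2s.
Ksp = [Ba²⁺][F⁻]^2 = s · (2s)^2 = 4s^3
4s^3 = 6.8×10⁻⁷  ⇒  s^3 = 1.7×10⁻⁷
s = 5.5×10⁻³ M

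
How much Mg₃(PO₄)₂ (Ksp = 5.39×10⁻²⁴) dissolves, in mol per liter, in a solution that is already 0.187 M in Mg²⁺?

Mg₃(PO₄)₂(s) ⇌ 3 Mg²⁺(aq) + 2 PO₄³⁻(aq)
The solution already contains Mg²⁺ at 0.187 M. Let s be the molar solubility of Mg₃(PO₄)₂.
[Mg²⁺] ≈ 0.187 M (common ion dominates); [PO₄³⁻] = 2s.
Ksp = [Mg²⁺]^3[PO₄³⁻]^2 = (0.187)^3(2s)^2
(2s)^2 = 5.39×10⁻²⁴ / (0.187)^3 = 8.24×10⁻²²
s = 1.44×10⁻¹¹ M

1.44×10⁻¹¹ M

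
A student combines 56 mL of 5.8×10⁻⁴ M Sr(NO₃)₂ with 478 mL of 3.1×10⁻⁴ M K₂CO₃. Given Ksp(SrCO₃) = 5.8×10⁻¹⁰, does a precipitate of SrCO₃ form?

The combined volume is 534 mL.
[Sr²⁺] = (5.8×10⁻⁴)(56)/534 = 6.1×10⁻⁵ M
[CO₃²⁻] = (3.1×10⁻⁴)(478)/534 = 2.8×10⁻⁴ M
Q = [Sr²⁺][CO₃²⁻] = 1.7×10⁻⁸
Because Q > Ksp (1.7×10⁻⁸ vs 5.8×10⁻¹⁰), a precipitate of SrCO₃ forms.

Yes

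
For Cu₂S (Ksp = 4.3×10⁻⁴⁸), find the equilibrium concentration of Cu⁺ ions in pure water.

Cu₂S(s) ⇌ 2 Cu⁺(aq) + S²⁻(aq)
Call the molar solubility s, so that [Cu⁺] = 2s and [S²⁻] = s.
Ksp = [Cu⁺]^2[S²⁻] = (2s)^2 · s = 4s^3 = 4.3×10⁻⁴⁸
s = 1.0×10⁻¹⁶ M
[Cu⁺] = 2s = 2.0×10⁻¹⁶ M

2.0×10⁻¹⁶ M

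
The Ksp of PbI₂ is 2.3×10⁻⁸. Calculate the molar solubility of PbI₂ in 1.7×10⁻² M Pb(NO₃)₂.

5.8×10⁻⁴ M

PbI₂(s) ⇌ Pb²⁺(aq) + 2 I⁻(aq)
With Pb²⁺ already at 1.7×10⁻² M and s small, take [Pb²⁺] ≈ 1.7×10⁻² M and [I⁻] = 2s.
Ksp = [Pb²⁺][I⁻]^2 = (1.7×10⁻²)(2s)^2
(2s)^2 = 2.3×10⁻⁸ / (1.7×10⁻²) = 1.4×10⁻⁶
s = 5.8×10⁻⁴ M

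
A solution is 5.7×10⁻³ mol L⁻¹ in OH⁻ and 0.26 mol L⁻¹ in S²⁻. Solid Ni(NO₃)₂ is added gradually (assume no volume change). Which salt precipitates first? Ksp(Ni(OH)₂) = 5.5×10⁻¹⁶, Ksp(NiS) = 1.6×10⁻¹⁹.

A salt starts to precipitate once the ion product Q reaches its Ksp.
For Ni(OH)₂: [Ni²⁺] = (Ksp/[OH⁻]^2) = 1.7×10⁻¹¹ mol L⁻¹
For NiS: [Ni²⁺] = (Ksp/[S²⁻]) = 6.2×10⁻¹⁹ mol L⁻¹
Since NiS needs less Ni²⁺ to reach saturation, it precipitates first.

NiS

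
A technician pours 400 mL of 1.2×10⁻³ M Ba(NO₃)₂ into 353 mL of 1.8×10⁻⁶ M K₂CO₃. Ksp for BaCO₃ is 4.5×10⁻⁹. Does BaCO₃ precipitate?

Total volume after mixing = 400 + 353 = 753 mL.
[Ba²⁺] = (1.2×10⁻³)(400)/753 = 6.4×10⁻⁴ M
[CO₃²⁻] = (1.8×10⁻⁶)(353)/753 = 8.4×10⁻⁷ M
Q = [Ba²⁺][CO₃²⁻] = 5.4×10⁻¹⁰
Q = 5.4×10⁻¹⁰ < Ksp = 4.5×10⁻⁹, so the solution is unsaturated and no precipitate forms.

No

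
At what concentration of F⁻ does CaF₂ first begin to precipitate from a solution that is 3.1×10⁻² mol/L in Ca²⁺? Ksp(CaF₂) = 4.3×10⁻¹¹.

3.7×10⁻⁵ M

Precipitation begins when Q = Ksp.
CaF₂(s) ⇌ Ca²⁺(aq) + 2 F⁻(aq)
Ksp = [Ca²⁺][F⁻]^2 = [F⁻]^2(3.1×10⁻²)
[F⁻]^2 = 4.3×10⁻¹¹ / (3.1×10⁻²) = 1.4×10⁻⁹
[F⁻] = 3.7×10⁻⁵ mol/L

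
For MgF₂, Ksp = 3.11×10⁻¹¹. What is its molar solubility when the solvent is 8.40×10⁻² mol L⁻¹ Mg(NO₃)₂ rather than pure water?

MgF₂(s) ⇌ Mg²⁺(aq) + 2 F⁻(aq)
With Mg²⁺ already at 8.40×10⁻² mol L⁻¹ and s small, take [Mg²⁺] ≈ 8.40×10⁻² mol L⁻¹ and [F⁻] = 2s.
Ksp = [Mg²⁺][F⁻]^2 = (8.40×10⁻²)(2s)^2
(2s)^2 = 3.11×10⁻¹¹ / (8.40×10⁻²) = 3.70×10⁻¹⁰
s = 9.62×10⁻⁶ mol L⁻¹

9.62×10⁻⁶ M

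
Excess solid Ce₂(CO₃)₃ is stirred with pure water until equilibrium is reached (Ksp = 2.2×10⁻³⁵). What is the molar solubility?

4.6×10⁻⁸ M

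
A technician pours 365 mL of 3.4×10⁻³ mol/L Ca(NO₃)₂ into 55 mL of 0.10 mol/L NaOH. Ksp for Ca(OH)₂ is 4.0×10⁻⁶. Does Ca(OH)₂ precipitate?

No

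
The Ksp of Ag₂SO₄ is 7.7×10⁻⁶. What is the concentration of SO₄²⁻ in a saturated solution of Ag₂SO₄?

1.2×10⁻² M

Ag₂SO₄(s) ⇌ 2 Ag⁺(aq) + SO₄²⁻(aq)
Call the molar solubility s, so that [Ag⁺] = 2s and [SO₄²⁻] = s.
Ksp = [Ag⁺]^2[SO₄²⁻] = (2s)^2 · s = 4s^3 = 7.7×10⁻⁶
s = 1.2×10⁻² mol L⁻¹
[SO₄²⁻] = s = 1.2×10⁻² mol L⁻¹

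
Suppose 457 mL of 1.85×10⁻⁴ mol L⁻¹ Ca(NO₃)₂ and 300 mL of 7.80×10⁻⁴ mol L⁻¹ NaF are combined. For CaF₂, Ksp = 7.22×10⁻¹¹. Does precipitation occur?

No

After mixing, V = 457 mL + 300 mL = 757 mL.
[Ca²⁺] = (1.85×10⁻⁴)(457)/757 = 1.12×10⁻⁴ mol L⁻¹
[F⁻] = (7.80×10⁻⁴)(300)/757 = 3.09×10⁻⁴ mol L⁻¹
Q = [Ca²⁺][F⁻]^2 = 1.07×10⁻¹¹
Q = 1.07×10⁻¹¹ < Ksp = 7.22×10⁻¹¹, so the solution is unsaturated and no precipitate forms.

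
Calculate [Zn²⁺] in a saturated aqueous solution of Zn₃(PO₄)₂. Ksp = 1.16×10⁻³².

4.82×10⁻⁷ M

Zn₃(PO₄)₂(s) ⇌ 3 Zn²⁺(aq) + 2 PO₄³⁻(aq)
Call the molar solubility s, so that [Zn²⁺] = 3s and [PO₄³⁻] = 2s.
Ksp = [Zn²⁺]^3[PO₄³⁻]^2 = (3s)^3 · (2s)^2 = 108s^5 = 1.16×10⁻³²
s = 1.61×10⁻⁷ mol L⁻¹
[Zn²⁺] = 3s = 4.82×10⁻⁷ mol L⁻¹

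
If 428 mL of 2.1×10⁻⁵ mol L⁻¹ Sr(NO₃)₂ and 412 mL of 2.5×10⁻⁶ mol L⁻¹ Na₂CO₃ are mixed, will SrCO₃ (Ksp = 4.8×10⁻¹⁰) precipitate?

No

The combined volume is 840 mL.
[Sr²⁺] = (2.1×10⁻⁵)(428)/840 = 1.1×10⁻⁵ mol L⁻¹
[CO₃²⁻] = (2.5×10⁻⁶)(412)/840 = 1.2×10⁻⁶ mol L⁻¹
Q = [Sr²⁺][CO₃²⁻] = 1.3×10⁻¹¹
Q < Ksp (1.3×10⁻¹¹ vs 4.8×10⁻¹⁰); the solution remains unsaturated and no precipitate forms.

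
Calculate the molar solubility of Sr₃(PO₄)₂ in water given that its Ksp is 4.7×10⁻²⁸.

1.3×10⁻⁶ M

Sr₃(PO₄)₂(s) ⇌ 3 Sr²⁺(aq) + 2 PO₄³⁻(aq)
With molar solubility s: [Sr²⁺] = 3s, [PO₄³⁻] = 2s.
Ksp = [Sr²⁺]^3[PO₄³⁻]^2 = (3s)^3 · (2s)^2 = 108s^5
108s^5 = 4.7×10⁻²⁸  ⇒  s^5 = 4.4×10⁻³⁰
s = (4.4×10⁻³⁰)^(1/5) = 1.3×10⁻⁶ mol/L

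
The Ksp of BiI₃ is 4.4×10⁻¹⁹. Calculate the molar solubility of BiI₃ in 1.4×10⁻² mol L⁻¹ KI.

1.6×10⁻¹³ M

BiI₃(s) ⇌ Bi³⁺(aq) + 3 I⁻(aq)
With I⁻ already at 1.4×10⁻² mol L⁻¹ and s small, take [I⁻] ≈ 1.4×10⁻² mol L⁻¹ and [Bi³⁺] = s.
Ksp = [Bi³⁺][I⁻]^3 = s(1.4×10⁻²)^3
s = 4.4×10⁻¹⁹ / (1.4×10⁻²)^3 = 1.6×10⁻¹³
s = 1.6×10⁻¹³ mol L⁻¹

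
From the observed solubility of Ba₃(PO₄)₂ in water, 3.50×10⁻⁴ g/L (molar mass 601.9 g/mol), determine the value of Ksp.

s = (3.50×10⁻⁴ g L⁻¹)/(601.9 g mol⁻¹) = 5.8149×10⁻⁷ M
Ba₃(PO₄)₂(s) ⇌ 3 Ba²⁺(aq) + 2 PO₄³⁻(aq)
For each mole of Ba₃(PO₄)₂ that dissolves per liter, [Ba²⁺] = 3s and [PO₄³⁻] = 2s; let s denote this solubility.
Ksp = [Ba²⁺]^3[PO₄³⁻]^2 = (3s)^3 · (2s)^2 = 108s^5
Ksp = 108 × (5.8149×10⁻⁷)^5 = 7.18×10⁻³⁰

Ksp = 7.18×10⁻³⁰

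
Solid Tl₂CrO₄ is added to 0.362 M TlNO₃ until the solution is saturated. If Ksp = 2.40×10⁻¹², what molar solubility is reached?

1.83×10⁻¹¹ M

Tl₂CrO₄(s) ⇌ 2 Tl⁺(aq) + CrO₄²⁻(aq)
Tl⁺ is already present at 0.362 M. If s mol/L of Tl₂CrO₄ dissolves, [CrO₄²⁻] = s while [Tl⁺] ≈ 0.362 M.
Ksp = [Tl⁺]^2[CrO₄²⁻] = (0.362)^2s
s = 2.40×10⁻¹² / (0.362)^2 = 1.83×10⁻¹¹
s = 1.83×10⁻¹¹ M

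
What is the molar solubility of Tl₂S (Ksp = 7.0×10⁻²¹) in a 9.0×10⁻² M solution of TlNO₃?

Tl₂S(s) ⇌ 2 Tl⁺(aq) + S²⁻(aq)
Tl⁺ is already present at 9.0×10⁻² M. If s mol/L of Tl₂S dissolves, [S²⁻] = s while [Tl⁺] ≈ 9.0×10⁻² M.
Ksp = [Tl⁺]^2[S²⁻] = (9.0×10⁻²)^2s
s = 7.0×10⁻²¹ / (9.0×10⁻²)^2 = 8.6×10⁻¹⁹
s = 8.6×10⁻¹⁹ M

8.6×10⁻¹⁹ M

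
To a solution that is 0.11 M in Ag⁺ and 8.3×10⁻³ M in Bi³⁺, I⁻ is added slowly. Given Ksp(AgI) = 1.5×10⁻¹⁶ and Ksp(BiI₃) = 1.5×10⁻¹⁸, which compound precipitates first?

AgI

Precipitation of each salt begins when its ion product equals Ksp.
For AgI: [I⁻] = (Ksp/[Ag⁺]) = 1.4×10⁻¹⁵ M
For BiI₃: [I⁻] = (Ksp/[Bi³⁺])^(1/3) = 5.7×10⁻⁶ M
Since AgI needs less I⁻ to reach saturation, it precipitates first.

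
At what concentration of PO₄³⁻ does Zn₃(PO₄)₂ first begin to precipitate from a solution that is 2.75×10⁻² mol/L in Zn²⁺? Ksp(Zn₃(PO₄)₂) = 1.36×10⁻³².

2.56×10⁻¹⁴ M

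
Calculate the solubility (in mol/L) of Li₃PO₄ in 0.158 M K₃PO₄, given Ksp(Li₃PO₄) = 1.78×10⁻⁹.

7.47×10⁻⁴ M

Li₃PO₄(s) ⇌ 3 Li⁺(aq) + PO₄³⁻(aq)
With PO₄³⁻ already at 0.158 M and s small, take [PO₄³⁻] ≈ 0.158 M and [Li⁺] = 3s.
Ksp = [Li⁺]^3[PO₄³⁻] = (3s)^3(0.158)
(3s)^3 = 1.78×10⁻⁹ / (0.158) = 1.13×10⁻⁸
s = 7.47×10⁻⁴ M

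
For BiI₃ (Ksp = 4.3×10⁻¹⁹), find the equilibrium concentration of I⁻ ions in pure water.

BiI₃(s) ⇌ Bi³⁺(aq) + 3 I⁻(aq)
Let s be the molar solubility. Then [Bi³⁺] = s and [I⁻] = 3s.
Ksp = [Bi³⁺][I⁻]^3 = s · (3s)^3 = 27s^4 = 4.3×10⁻¹⁹
s = 1.1×10⁻⁵ mol/L
[I⁻] = 3s = 3.4×10⁻⁵ mol/L

3.4×10⁻⁵ M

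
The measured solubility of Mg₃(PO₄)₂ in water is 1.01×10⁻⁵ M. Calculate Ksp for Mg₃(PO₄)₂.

Ksp = 1.14×10⁻²³

Mg₃(PO₄)₂(s) ⇌ 3 Mg²⁺(aq) + 2 PO₄³⁻(aq)
If s mol/L of Mg₃(PO₄)₂ dissolves, [Mg²⁺] = 3s and [PO₄³⁻] = 2s.
Ksp = [Mg²⁺]^3[PO₄³⁻]^2 = (3s)^3 · (2s)^2 = 108s^5
Ksp = 108 × (1.01×10⁻⁵)^5 = 1.14×10⁻²³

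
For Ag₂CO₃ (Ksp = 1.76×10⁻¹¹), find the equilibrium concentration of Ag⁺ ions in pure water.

Ag₂CO₃(s) ⇌ 2 Ag⁺(aq) + CO₃²⁻(aq)
If s mol/L of Ag₂CO₃ dissolves, [Ag⁺] = 2s and [CO₃²⁻] = s.
Ksp = [Ag⁺]^2[CO₃²⁻] = (2s)^2 · s = 4s^3 = 1.76×10⁻¹¹
s = 1.64×10⁻⁴ M
[Ag⁺] = 2s = 3.28×10⁻⁴ M

3.28×10⁻⁴ M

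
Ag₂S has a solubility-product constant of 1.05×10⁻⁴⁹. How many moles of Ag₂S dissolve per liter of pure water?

2.97×10⁻¹⁷ M

Ag₂S(s) ⇌ 2 Ag⁺(aq) + S²⁻(aq)
Call the molar solubility s, so that [Ag⁺] = 2s and [S²⁻] = s.
Ksp = [Ag⁺]^2[S²⁻] = (2s)^2 · s = 4s^3
4s^3 = 1.05×10⁻⁴⁹  ⇒  s^3 = 2.63×10⁻⁵⁰
Taking the 3rd root, s = 2.97×10⁻¹⁷ mol/L.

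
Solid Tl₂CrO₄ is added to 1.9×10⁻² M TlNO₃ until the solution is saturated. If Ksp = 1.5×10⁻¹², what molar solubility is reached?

Tl₂CrO₄(s) ⇌ 2 Tl⁺(aq) + CrO₄²⁻(aq)
With Tl⁺ already at 1.9×10⁻² M and s small, take [Tl⁺] ≈ 1.9×10⁻² M and [CrO₄²⁻] = s.
Ksp = [Tl⁺]^2[CrO₄²⁻] = (1.9×10⁻²)^2s
s = 1.5×10⁻¹² / (1.9×10⁻²)^2 = 4.2×10⁻⁹
s = 4.2×10⁻⁹ M

4.2×10⁻⁹ M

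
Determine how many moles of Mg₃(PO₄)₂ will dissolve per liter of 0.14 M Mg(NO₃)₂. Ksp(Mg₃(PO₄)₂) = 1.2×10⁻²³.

Mg₃(PO₄)₂(s) ⇌ 3 Mg²⁺(aq) + 2 PO₄³⁻(aq)
Let s be the solubility of Mg₃(PO₄)₂ here. The common ion gives [Mg²⁺] ≈ 0.14 M, and [PO₄³⁻] = 2s.
Ksp = [Mg²⁺]^3[PO₄³⁻]^2 = (0.14)^3(2s)^2
(2s)^2 = 1.2×10⁻²³ / (0.14)^3 = 4.4×10⁻²¹
s = 3.3×10⁻¹¹ M

3.3×10⁻¹¹ M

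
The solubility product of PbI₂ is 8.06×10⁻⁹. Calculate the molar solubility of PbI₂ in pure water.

PbI₂(s) ⇌ Pb²⁺(aq) + 2 I⁻(aq)
With molar solubility s: [Pb²⁺] = s, [I⁻] = 2s.
Ksp = [Pb²⁺][I⁻]^2 = s · (2s)^2 = 4s^3
4s^3 = 8.06×10⁻⁹  ⇒  s^3 = 2.02×10⁻⁹
s = (2.02×10⁻⁹)^(1/3) = 1.26×10⁻³ mol/L

1.26×10⁻³ M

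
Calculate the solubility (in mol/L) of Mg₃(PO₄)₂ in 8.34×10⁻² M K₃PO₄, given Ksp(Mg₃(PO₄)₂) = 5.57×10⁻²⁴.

Mg₃(PO₄)₂(s) ⇌ 3 Mg²⁺(aq) + 2 PO₄³⁻(aq)
PO₄³⁻ is already present at 8.34×10⁻² M. If s mol/L of Mg₃(PO₄)₂ dissolves, [Mg²⁺] = 3s while [PO₄³⁻] ≈ 8.34×10⁻² M.
Ksp = [Mg²⁺]^3[PO₄³⁻]^2 = (3s)^3(8.34×10⁻²)^2
(3s)^3 = 5.57×10⁻²⁴ / (8.34×10⁻²)^2 = 8.01×10⁻²²
s = 3.10×10⁻⁸ M

3.10×10⁻⁸ M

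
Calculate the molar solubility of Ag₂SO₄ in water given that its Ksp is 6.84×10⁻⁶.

Ag₂SO₄(s) ⇌ 2 Ag⁺(aq) + SO₄²⁻(aq)
Call the molar solubility s, so that [Ag⁺] = 2s and [SO₄²⁻] = s.
Ksp = [Ag⁺]^2[SO₄²⁻] = (2s)^2 · s = 4s^3
4s^3 = 6.84×10⁻⁶  ⇒  s^3 = 1.71×10⁻⁶
s = 1.20×10⁻² mol/L

1.20×10⁻² M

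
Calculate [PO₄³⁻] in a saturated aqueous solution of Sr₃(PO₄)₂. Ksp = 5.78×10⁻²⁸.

2.80×10⁻⁶ M

Sr₃(PO₄)₂(s) ⇌ 3 Sr²⁺(aq) + 2 PO₄³⁻(aq)
With molar solubility s: [Sr²⁺] = 3s, [PO₄³⁻] = 2s.
Ksp = [Sr²⁺]^3[PO₄³⁻]^2 = (3s)^3 · (2s)^2 = 108s^5 = 5.78×10⁻²⁸
s = 1.40×10⁻⁶ mol L⁻¹
[PO₄³⁻] = 2s = 2.80×10⁻⁶ mol L⁻¹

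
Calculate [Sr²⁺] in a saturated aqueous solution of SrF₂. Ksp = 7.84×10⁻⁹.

SrF₂(s) ⇌ Sr²⁺(aq) + 2 F⁻(aq)
Call the molar solubility s, so that [Sr²⁺] = s and [F⁻] = 2s.
Ksp = [Sr²⁺][F⁻]^2 = s · (2s)^2 = 4s^3 = 7.84×10⁻⁹
s = 1.25×10⁻³ M
[Sr²⁺] = s = 1.25×10⁻³ M

1.25×10⁻³ M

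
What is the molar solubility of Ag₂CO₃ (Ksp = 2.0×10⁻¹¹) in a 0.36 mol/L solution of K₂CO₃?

Ag₂CO₃(s) ⇌ 2 Ag⁺(aq) + CO₃²⁻(aq)
CO₃²⁻ is already present at 0.36 mol/L. If s mol/L of Ag₂CO₃ dissolves, [Ag⁺] = 2s while [CO₃²⁻] ≈ 0.36 mol/L.
Ksp = [Ag⁺]^2[CO₃²⁻] = (2s)^2(0.36)
(2s)^2 = 2.0×10⁻¹¹ / (0.36) = 5.6×10⁻¹¹
s = 3.7×10⁻⁶ mol/L

3.7×10⁻⁶ M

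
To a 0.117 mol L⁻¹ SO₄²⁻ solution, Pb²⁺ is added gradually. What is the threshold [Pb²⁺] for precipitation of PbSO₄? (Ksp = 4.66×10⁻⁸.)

A salt starts to precipitate once the ion product Q reaches its Ksp.
PbSO₄(s) ⇌ Pb²⁺(aq) + SO₄²⁻(aq)
Ksp = [Pb²⁺][SO₄²⁻] = [Pb²⁺](0.117)
[Pb²⁺] = 4.66×10⁻⁸ / (0.117) = 3.98×10⁻⁷
[Pb²⁺] = 3.98×10⁻⁷ mol L⁻¹

3.98×10⁻⁷ M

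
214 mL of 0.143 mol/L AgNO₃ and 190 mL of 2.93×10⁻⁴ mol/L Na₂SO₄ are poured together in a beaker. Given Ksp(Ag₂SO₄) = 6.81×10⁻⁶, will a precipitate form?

No

After mixing, V = 214 mL + 190 mL = 404 mL.
[Ag⁺] = (0.143)(214)/404 = 7.57×10⁻² mol/L
[SO₄²⁻] = (2.93×10⁻⁴)(190)/404 = 1.38×10⁻⁴ mol/L
Q = [Ag⁺]^2[SO₄²⁻] = 7.91×10⁻⁷
Q < Ksp (7.91×10⁻⁷ vs 6.81×10⁻⁶); the solution remains unsaturated and no precipitate forms.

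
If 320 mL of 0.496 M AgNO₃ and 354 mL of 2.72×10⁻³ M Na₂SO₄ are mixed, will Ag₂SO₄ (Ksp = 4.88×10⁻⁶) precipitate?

The combined volume is 674 mL.
[Ag⁺] = (0.496)(320)/674 = 0.235 M
[SO₄²⁻] = (2.72×10⁻³)(354)/674 = 1.43×10⁻³ M
Q = [Ag⁺]^2[SO₄²⁻] = 7.92×10⁻⁵
Q = 7.92×10⁻⁵ > Ksp = 4.88×10⁻⁶, so the solution is supersaturated and Ag₂SO₄ precipitates.

Yes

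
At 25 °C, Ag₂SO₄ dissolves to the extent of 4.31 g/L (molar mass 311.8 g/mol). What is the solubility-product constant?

Ksp = 1.06×10⁻⁵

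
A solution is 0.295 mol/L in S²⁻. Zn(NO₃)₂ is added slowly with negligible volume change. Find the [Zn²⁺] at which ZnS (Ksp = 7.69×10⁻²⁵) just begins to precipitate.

The threshold for precipitation is Q = Ksp.
ZnS(s) ⇌ Zn²⁺(aq) + S²⁻(aq)
Ksp = [Zn²⁺][S²⁻] = [Zn²⁺](0.295)
[Zn²⁺] = 7.69×10⁻²⁵ / (0.295) = 2.61×10⁻²⁴
[Zn²⁺] = 2.61×10⁻²⁴ mol/L

2.61×10⁻²⁴ M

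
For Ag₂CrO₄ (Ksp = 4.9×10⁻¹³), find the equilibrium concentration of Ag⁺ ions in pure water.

9.9×10⁻⁵ M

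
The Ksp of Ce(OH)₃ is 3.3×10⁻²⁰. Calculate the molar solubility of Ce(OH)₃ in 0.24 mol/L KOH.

2.4×10⁻¹⁸ M

Ce(OH)₃(s) ⇌ Ce³⁺(aq) + 3 OH⁻(aq)
With OH⁻ already at 0.24 mol/L and s small, take [OH⁻] ≈ 0.24 mol/L and [Ce³⁺] = s.
Ksp = [Ce³⁺][OH⁻]^3 = s(0.24)^3
s = 3.3×10⁻²⁰ / (0.24)^3 = 2.4×10⁻¹⁸
s = 2.4×10⁻¹⁸ mol/L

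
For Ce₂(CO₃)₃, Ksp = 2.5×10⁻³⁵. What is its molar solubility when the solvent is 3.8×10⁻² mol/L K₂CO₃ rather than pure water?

Ce₂(CO₃)₃(s) ⇌ 2 Ce³⁺(aq) + 3 CO₃²⁻(aq)
CO₃²⁻ is already present at 3.8×10⁻² mol/L. If s mol/L of Ce₂(CO₃)₃ dissolves, [Ce³⁺] = 2s while [CO₃²⁻] ≈ 3.8×10⁻² mol/L.
Ksp = [Ce³⁺]^2[CO₃²⁻]^3 = (2s)^2(3.8×10⁻²)^3
(2s)^2 = 2.5×10⁻³⁵ / (3.8×10⁻²)^3 = 4.6×10⁻³¹
s = 3.4×10⁻¹⁶ mol/L

3.4×10⁻¹⁶ M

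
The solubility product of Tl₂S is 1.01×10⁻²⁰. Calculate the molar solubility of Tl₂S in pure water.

1.36×10⁻⁷ M

Tl₂S(s) ⇌ 2 Tl⁺(aq) + S²⁻(aq)
Let s be the molar solubility. Then [Tl⁺] = 2s and [S²⁻] = s.
Ksp = [Tl⁺]^2[S²⁻] = (2s)^2 · s = 4s^3
4s^3 = 1.01×10⁻²⁰  ⇒  s^3 = 2.53×10⁻²¹
Taking the 3rd root, s = 1.36×10⁻⁷ mol/L.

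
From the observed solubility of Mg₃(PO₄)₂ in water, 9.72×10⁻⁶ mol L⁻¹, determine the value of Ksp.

Ksp = 9.37×10⁻²⁴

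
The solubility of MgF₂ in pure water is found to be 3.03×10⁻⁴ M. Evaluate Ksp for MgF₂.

MgF₂(s) ⇌ Mg²⁺(aq) + 2 F⁻(aq)
For each mole of MgF₂ that dissolves per liter, [Mg²⁺] = s and [F⁻] = 2s; let s denote this solubility.
Ksp = [Mg²⁺][F⁻]^2 = s · (2s)^2 = 4s^3
Ksp = 4 × (3.03×10⁻⁴)^3 = 1.11×10⁻¹⁰

Ksp = 1.11×10⁻¹⁰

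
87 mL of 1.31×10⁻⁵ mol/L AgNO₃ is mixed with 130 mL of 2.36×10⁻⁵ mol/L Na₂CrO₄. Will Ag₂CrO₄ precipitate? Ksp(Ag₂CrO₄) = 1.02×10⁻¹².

After mixing, V = 87 mL + 130 mL = 217 mL.
[Ag⁺] = (1.31×10⁻⁵)(87)/217 = 5.25×10⁻⁶ mol/L
[CrO₄²⁻] = (2.36×10⁻⁵)(130)/217 = 1.41×10⁻⁵ mol/L
Q = [Ag⁺]^2[CrO₄²⁻] = 3.90×10⁻¹⁶
Q < Ksp (3.90×10⁻¹⁶ vs 1.02×10⁻¹²); the solution remains unsaturated and no precipitate forms.

No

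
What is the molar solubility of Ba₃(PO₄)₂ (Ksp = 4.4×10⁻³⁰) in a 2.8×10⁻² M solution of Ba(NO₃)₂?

2.2×10⁻¹³ M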